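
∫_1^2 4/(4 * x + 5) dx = -log(9) + log(13)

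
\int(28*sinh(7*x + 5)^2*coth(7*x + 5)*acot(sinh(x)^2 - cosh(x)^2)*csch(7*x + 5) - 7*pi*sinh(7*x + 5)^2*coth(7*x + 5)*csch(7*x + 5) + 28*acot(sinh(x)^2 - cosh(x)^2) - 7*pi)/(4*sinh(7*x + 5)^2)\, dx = pi*(coth(7*x + 5) + csch(7*x + 5))/2 + C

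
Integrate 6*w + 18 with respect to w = 3*w^2 + 18*w + C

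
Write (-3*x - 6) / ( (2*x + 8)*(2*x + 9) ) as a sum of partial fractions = -15/(2*(2*x + 9)) + 3/(x + 4)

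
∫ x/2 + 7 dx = x^2/4 + 7*x + C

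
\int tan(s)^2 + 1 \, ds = tan(s) + C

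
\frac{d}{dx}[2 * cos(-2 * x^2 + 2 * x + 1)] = 4*(2*x - 1)*sin(-2*x^2 + 2*x + 1)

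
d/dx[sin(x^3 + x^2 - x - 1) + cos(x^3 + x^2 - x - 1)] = -3*x^2*sin(x^3 + x^2 - x - 1) + 3*x^2*cos(x^3 + x^2 - x - 1) - 2*x*sin(x^3 + x^2 - x - 1) + 2*x*cos(x^3 + x^2 - x - 1) + sin(x^3 + x^2 - x - 1) - cos(x^3 + x^2 - x - 1)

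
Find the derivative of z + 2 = 1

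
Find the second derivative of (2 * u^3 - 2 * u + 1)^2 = 120*u^4 - 96*u^2 + 24*u + 8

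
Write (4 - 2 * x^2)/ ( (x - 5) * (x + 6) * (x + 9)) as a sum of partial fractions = -79/(21*(x + 9)) + 68/(33*(x + 6)) - 23/(77*(x - 5))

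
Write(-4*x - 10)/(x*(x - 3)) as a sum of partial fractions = -22/(3*(x - 3)) + 10/(3*x)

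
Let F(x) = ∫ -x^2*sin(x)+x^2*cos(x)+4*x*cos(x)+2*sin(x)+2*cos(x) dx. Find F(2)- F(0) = 8*cos(2) + 8*sin(2)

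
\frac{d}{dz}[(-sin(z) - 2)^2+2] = 2*(sin(z) + 2)*cos(z)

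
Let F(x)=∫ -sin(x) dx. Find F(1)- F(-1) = 0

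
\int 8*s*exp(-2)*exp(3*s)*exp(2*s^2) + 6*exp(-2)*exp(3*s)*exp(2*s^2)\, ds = 2*exp(2*s^2 + 3*s - 2) + C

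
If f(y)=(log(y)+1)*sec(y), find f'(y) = (y*log(y)*tan(y)*sec(y) + y*tan(y)*sec(y) + sec(y))/y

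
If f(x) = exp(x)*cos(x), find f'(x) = sqrt(2)*exp(x)*cos(x + pi/4)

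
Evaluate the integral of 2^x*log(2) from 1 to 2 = 2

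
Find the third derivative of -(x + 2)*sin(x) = x*cos(x) + 3*sin(x) + 2*cos(x)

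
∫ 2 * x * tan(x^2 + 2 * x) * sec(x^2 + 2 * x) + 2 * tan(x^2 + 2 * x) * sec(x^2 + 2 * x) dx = sec(x*(x + 2)) + C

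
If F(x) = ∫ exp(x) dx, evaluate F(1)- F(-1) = E - exp(-1)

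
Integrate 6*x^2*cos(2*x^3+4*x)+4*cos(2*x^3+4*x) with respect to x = sin(2*x*(x^2 + 2)) + C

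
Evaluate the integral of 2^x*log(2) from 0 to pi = -1 + 2^pi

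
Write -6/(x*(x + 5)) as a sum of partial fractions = 6/(5*(x + 5)) - 6/(5*x)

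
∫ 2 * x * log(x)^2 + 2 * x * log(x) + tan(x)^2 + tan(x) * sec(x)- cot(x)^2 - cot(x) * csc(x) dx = x^2*log(x)^2 + tan(x) + cot(x) + csc(x) + sec(x) + C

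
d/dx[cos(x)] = -sin(x)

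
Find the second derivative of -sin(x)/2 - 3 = sin(x)/2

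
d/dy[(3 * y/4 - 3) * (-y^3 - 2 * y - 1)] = -3*y^3 + 9*y^2 - 3*y + 21/4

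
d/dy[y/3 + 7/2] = 1/3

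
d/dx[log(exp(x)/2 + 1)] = exp(x)/(exp(x) + 2)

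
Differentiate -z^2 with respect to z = -2*z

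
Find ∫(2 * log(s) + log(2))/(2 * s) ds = log(s)*log(2*s)/2 + C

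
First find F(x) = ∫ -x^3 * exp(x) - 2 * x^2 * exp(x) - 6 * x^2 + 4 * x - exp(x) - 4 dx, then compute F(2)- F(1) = -7*exp(2) - 12 + E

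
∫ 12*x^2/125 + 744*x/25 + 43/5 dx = 4*x^3/125 + 372*x^2/25 + 43*x/5 + C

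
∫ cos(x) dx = sin(x) + C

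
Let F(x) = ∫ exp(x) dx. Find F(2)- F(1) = -E + exp(2)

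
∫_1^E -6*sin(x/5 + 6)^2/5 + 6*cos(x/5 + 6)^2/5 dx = -3*sin(62/5) + 3*sin(2*(E/5 + 6))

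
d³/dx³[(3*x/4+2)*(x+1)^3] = 18*x + 51/2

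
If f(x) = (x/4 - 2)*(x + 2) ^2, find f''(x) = 3*x/2 - 2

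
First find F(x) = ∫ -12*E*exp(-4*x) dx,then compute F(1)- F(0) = -3*E + 3*exp(-3)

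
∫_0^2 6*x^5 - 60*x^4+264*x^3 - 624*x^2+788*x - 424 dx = -200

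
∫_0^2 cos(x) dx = sin(2)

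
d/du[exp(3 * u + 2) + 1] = 3*exp(3*u + 2)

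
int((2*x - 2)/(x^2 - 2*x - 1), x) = log(2*(x - 1)^2 - 4) + C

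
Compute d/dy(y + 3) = 1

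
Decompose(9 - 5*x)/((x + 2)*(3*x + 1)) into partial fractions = 32/(5*(3*x + 1)) - 19/(5*(x + 2))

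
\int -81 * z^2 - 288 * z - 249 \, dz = -27*z^3 - 144*z^2 - 249*z + C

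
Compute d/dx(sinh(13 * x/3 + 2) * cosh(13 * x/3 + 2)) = 13*cosh(26*x/3 + 4)/3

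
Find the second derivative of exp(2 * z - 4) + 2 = 4*exp(2*z - 4)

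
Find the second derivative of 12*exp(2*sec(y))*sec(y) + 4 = 12*(16*sin(y)^2/cos(y) + 5*cos(y) - 12*cos(2*y) - cos(3*y) + 20)*exp(2/cos(y))/(cos(2*y) + 1)^2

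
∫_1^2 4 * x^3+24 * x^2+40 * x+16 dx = 147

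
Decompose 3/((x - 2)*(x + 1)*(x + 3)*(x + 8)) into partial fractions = -3/(350*(x + 8)) + 3/(50*(x + 3)) - 1/(14*(x + 1)) + 1/(50*(x - 2))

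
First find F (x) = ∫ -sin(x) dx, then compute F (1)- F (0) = -1 + cos(1)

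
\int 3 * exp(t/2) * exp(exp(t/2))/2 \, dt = 3*exp(exp(t/2)) + C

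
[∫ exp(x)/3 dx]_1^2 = -E/3 + exp(2)/3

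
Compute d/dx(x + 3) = 1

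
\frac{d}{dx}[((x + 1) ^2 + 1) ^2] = 4*x^3 + 12*x^2 + 16*x + 8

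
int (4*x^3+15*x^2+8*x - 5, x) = x^4 + 5*x^3 + 4*x^2 - 5*x + C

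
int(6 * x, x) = 3*x^2 + C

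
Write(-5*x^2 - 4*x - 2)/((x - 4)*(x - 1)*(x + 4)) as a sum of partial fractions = -33/(20*(x + 4)) + 11/(15*(x - 1)) - 49/(12*(x - 4))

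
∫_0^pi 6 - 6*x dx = 3 - 3*(-1 + pi)^2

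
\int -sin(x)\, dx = cos(x) + C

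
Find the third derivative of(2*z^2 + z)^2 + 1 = 96*z + 24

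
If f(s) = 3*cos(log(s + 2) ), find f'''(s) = (-3*sin(log(s + 2)) + 9*cos(log(s + 2)))/(s^3 + 6*s^2 + 12*s + 8)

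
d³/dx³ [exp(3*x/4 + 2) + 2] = 27*exp(3*x/4 + 2)/64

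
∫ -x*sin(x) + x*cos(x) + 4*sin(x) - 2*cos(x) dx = sqrt(2)*(x - 3)*sin(x + pi/4) + C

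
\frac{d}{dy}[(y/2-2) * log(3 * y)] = (y*log(y) + y + y*log(3) - 4)/(2*y)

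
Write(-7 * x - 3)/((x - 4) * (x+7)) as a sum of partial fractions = -46/(11*(x + 7)) - 31/(11*(x - 4))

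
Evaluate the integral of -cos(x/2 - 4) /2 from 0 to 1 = sin(7/2) - sin(4)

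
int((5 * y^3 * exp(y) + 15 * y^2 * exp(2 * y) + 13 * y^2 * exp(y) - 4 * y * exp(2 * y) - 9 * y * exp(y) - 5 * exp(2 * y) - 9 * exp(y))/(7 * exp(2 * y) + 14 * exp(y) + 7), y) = ((5*y^3 - 2*y^2 - 5*y - 4)*exp(y) - 35*exp(y) - 35)/(7*(exp(y) + 1)) + C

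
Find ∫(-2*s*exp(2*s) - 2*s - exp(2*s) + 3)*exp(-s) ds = -2*(2*s - 1)*sinh(s) + C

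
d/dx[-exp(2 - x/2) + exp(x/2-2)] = (exp(x - 4) + 1)*exp(2 - x/2)/2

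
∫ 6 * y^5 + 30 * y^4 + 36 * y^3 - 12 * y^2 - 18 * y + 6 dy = y^6 + 6*y^5 + 9*y^4 - 4*y^3 - 9*y^2 + 6*y + C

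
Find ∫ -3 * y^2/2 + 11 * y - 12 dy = -y^3/2 + 11*y^2/2 - 12*y + C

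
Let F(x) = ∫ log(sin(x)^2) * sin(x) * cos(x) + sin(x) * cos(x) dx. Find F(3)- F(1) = log(sin(3))*sin(3)^2 - log(sin(1))*sin(1)^2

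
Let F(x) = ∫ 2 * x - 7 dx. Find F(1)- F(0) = -6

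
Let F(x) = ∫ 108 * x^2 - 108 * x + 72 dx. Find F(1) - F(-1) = 216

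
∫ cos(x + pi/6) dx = sin(x + pi/6) + C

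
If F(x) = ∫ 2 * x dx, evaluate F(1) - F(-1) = 0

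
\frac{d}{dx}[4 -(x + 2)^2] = -2*x - 4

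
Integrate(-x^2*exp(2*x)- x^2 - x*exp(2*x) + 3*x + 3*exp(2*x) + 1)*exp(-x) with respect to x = 2*(-x^2 + x + 2)*sinh(x) + C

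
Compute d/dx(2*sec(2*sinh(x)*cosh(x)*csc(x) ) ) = 8*(cosh(2*x) - cos(x)*sinh(2*x)/(2*sin(x)))*sin(sinh(x)*cosh(x)/sin(x))*cos(sinh(x)*cosh(x)/sin(x))/((2*sin(sinh(x)*cosh(x)/sin(x))^2 - 1)^2*sin(x))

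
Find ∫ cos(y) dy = sin(y) + C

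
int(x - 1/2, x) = x^2/2 - x/2 + C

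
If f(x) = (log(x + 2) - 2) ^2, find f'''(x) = (4*log(x + 2) - 14)/(x^3 + 6*x^2 + 12*x + 8)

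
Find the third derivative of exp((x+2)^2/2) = x^3*exp(x^2/2 + 2*x + 2) + 6*x^2*exp(x^2/2 + 2*x + 2) + 15*x*exp(x^2/2 + 2*x + 2) + 14*exp(x^2/2 + 2*x + 2)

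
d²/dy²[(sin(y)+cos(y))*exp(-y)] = (2*sin(y) - 2*cos(y))*exp(-y)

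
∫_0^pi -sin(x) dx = -2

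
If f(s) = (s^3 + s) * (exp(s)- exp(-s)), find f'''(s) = (s^3*exp(2*s) + s^3 + 9*s^2*exp(2*s) - 9*s^2 + 19*s*exp(2*s) + 19*s + 9*exp(2*s) - 9)*exp(-s)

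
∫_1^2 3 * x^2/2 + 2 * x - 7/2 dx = 3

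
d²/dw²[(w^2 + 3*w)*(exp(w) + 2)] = w^2*exp(w) + 7*w*exp(w) + 8*exp(w) + 4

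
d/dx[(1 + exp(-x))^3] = (-3*exp(2*x) - 6*exp(x) - 3)*exp(-3*x)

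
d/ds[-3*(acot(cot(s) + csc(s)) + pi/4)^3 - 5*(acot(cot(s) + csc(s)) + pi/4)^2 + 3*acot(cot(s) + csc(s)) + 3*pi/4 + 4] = -9*acot(1/tan(s) + 1/sin(s))^2/2 - 9*pi*acot(1/tan(s) + 1/sin(s))/4 - 5*acot(1/tan(s) + 1/sin(s)) - 5*pi/4 - 9*pi^2/32 + 3/2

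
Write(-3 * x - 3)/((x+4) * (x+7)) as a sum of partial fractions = -6/(x + 7) + 3/(x + 4)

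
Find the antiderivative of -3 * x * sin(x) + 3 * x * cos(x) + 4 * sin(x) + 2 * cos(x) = sqrt(2)*(3*x - 1)*sin(x + pi/4) + C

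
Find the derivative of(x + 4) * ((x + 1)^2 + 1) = 3*x^2 + 12*x + 10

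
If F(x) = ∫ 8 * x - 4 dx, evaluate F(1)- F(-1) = -8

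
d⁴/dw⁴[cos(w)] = cos(w)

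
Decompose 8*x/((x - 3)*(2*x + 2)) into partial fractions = 1/(x + 1) + 3/(x - 3)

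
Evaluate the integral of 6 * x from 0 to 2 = 12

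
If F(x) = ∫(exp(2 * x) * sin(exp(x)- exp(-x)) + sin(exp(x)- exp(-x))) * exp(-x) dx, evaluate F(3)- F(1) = cos(E - exp(-1)) - cos(-exp(3) + exp(-3))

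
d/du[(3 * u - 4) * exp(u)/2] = 3*u*exp(u)/2 - exp(u)/2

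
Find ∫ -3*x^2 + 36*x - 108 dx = -x^3 + 18*x^2 - 108*x + C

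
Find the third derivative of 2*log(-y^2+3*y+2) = (8*y^3 - 36*y^2 + 156*y - 180)/(y^6 - 9*y^5 + 21*y^4 + 9*y^3 - 42*y^2 - 36*y - 8)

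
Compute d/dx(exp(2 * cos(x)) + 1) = -2*exp(2*cos(x))*sin(x)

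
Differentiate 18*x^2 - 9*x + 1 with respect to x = 36*x - 9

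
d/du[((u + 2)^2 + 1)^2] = 4*u^3 + 24*u^2 + 52*u + 40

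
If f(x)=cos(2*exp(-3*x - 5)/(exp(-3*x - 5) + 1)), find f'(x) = 6*exp(3*x + 5)*sin(2/(exp(5)*exp(3*x) + 1))/(exp(10)*exp(6*x) + 2*exp(5)*exp(3*x) + 1)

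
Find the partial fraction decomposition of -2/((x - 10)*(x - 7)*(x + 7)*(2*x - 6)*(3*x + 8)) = 81/(243542*(3*x + 8)) - 1/(30940*(x + 7)) - 1/(4760*(x - 3)) + 1/(4872*(x - 7)) - 1/(13566*(x - 10))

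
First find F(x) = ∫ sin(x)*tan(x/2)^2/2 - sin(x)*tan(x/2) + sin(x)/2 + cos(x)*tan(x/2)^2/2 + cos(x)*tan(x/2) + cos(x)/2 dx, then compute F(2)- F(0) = (cos(2) + sin(2))*tan(1)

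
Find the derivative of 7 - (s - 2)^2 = 4 - 2*s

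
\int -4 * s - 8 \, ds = -2*s^2 - 8*s + C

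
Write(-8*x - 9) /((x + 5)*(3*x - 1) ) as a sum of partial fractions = -35/(16*(3*x - 1)) - 31/(16*(x + 5))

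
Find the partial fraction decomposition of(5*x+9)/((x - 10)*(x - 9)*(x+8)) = -31/(306*(x + 8)) - 54/(17*(x - 9)) + 59/(18*(x - 10))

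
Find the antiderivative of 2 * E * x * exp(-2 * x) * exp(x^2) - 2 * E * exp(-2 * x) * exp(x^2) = exp((x - 1)^2) + C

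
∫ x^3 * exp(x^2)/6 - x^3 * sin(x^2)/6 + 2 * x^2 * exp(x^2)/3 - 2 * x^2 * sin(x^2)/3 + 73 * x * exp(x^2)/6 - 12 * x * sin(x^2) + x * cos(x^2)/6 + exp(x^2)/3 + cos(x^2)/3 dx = (exp(x^2) + cos(x^2))*(x^2/12 + x/3 + 6) + C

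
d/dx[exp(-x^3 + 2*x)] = -3*x^2*exp(-x^3 + 2*x) + 2*exp(-x^3 + 2*x)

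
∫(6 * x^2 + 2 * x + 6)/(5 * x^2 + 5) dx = 6*x/5 + log(x^2 + 1)/5 + C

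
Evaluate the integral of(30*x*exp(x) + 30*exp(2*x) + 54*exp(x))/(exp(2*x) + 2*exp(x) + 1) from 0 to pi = -12 + 6*(4 + 5*pi)*exp(pi)/(1 + exp(pi))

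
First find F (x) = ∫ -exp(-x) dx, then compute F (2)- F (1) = -exp(-1) + exp(-2)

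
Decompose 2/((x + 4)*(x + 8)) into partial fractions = -1/(2*(x + 8)) + 1/(2*(x + 4))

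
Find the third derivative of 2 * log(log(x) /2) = (4*log(x)^2 + 6*log(x) + 4)/(x^3*log(x)^3)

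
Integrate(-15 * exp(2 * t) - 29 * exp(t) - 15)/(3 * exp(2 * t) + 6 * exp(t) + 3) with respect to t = (-(5*t - 8)*(exp(t) + 1) + exp(t)/3)/(exp(t) + 1) + C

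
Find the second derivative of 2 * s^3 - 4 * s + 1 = 12*s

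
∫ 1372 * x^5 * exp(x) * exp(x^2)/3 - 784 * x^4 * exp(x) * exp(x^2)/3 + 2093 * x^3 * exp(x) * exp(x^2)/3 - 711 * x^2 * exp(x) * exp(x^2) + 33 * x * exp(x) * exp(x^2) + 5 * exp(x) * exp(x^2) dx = x*(686*x^3 - 735*x^2 + 42*x + 15)*exp(x*(x + 1))/3 + C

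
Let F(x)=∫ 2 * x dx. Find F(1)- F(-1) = 0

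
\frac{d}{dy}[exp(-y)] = -exp(-y)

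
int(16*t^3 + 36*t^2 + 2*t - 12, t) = 4*t^4 + 12*t^3 + t^2 - 12*t + C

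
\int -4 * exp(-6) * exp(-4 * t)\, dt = exp(-4*t - 6) + C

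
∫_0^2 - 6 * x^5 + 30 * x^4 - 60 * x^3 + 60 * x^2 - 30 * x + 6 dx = 0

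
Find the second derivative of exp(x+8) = exp(x + 8)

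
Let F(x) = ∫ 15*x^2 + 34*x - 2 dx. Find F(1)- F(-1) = 6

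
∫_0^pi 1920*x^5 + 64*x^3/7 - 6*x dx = -3*pi^2 + 16*pi^4/7 + 320*pi^6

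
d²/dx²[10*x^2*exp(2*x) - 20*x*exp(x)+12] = 40*x^2*exp(2*x) + 80*x*exp(2*x) - 20*x*exp(x) + 20*exp(2*x) - 40*exp(x)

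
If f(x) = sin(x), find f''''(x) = sin(x)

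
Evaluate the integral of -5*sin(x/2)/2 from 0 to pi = -5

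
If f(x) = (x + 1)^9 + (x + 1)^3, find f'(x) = 9*x^8 + 72*x^7 + 252*x^6 + 504*x^5 + 630*x^4 + 504*x^3 + 255*x^2 + 78*x + 12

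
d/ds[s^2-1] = 2*s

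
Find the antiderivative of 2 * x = x^2 + C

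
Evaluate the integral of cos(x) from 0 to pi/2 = 1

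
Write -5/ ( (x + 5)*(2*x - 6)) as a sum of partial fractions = 5/(16*(x + 5)) - 5/(16*(x - 3))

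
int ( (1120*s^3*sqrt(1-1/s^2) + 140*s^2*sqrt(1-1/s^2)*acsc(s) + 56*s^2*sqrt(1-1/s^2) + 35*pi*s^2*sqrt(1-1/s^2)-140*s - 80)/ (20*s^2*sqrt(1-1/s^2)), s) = 28*s^2 + 14*s/5 + (7*s + 4)*(4*acsc(s) + pi)/4 + C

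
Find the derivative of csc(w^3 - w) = (1 - 3*w^2)*cos(w*(w^2 - 1))/sin(w*(w^2 - 1))^2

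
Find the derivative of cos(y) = -sin(y)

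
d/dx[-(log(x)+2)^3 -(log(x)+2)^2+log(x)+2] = (-3*log(x)^2 - 14*log(x) - 15)/x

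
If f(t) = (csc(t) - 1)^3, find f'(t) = -3*(sin(t) - 1)^2*cos(t)/sin(t)^4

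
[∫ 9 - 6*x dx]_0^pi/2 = -3*pi^2/4 + 9*pi/2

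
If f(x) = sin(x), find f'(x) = cos(x)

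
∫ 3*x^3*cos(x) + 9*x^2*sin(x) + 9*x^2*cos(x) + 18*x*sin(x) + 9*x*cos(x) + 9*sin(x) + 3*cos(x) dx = 3*(x + 1)^3*sin(x) + C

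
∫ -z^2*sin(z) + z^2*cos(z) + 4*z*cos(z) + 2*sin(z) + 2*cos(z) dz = sqrt(2)*z*(z + 2)*sin(z + pi/4) + C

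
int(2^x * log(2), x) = 2^x + C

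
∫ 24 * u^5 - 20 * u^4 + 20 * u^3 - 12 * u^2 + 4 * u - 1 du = 4*u^6 - 4*u^5 + 5*u^4 - 4*u^3 + 2*u^2 - u + C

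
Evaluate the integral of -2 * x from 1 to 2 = -3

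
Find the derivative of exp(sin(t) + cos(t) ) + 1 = sqrt(2)*exp(sin(t))*exp(cos(t))*cos(t + pi/4)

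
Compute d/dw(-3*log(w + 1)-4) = -3/(w + 1)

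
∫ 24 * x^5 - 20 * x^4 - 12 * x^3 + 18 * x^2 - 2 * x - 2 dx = 4*x^6 - 4*x^5 - 3*x^4 + 6*x^3 - x^2 - 2*x + C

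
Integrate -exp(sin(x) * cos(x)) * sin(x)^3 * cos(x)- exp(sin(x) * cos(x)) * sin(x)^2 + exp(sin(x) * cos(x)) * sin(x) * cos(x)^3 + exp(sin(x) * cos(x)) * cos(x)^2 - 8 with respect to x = -8*x + exp(sin(2*x)/2)*sin(2*x)/2 + C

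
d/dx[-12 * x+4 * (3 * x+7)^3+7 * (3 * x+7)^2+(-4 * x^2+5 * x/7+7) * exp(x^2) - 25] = -8*x^3*exp(x^2) + 10*x^2*exp(x^2)/7 + 324*x^2 + 6*x*exp(x^2) + 1638*x + 5*exp(x^2)/7 + 2046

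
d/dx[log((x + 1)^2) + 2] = 2/(x + 1)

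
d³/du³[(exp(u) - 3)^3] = 27*exp(3*u) - 72*exp(2*u) + 27*exp(u)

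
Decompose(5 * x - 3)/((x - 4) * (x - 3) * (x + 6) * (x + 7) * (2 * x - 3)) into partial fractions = 8/(425*(2*x - 3)) - 19/(935*(x + 7)) + 11/(450*(x + 6)) - 2/(45*(x - 3)) + 17/(550*(x - 4))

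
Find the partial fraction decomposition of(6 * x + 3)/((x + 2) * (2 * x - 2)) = 3/(2*(x + 2)) + 3/(2*(x - 1))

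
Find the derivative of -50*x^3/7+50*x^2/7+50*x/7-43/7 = -150*x^2/7 + 100*x/7 + 50/7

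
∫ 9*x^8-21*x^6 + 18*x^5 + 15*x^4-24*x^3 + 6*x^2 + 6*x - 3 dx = x^9 - 3*x^7 + 3*x^6 + 3*x^5 - 6*x^4 + 2*x^3 + 3*x^2 - 3*x + C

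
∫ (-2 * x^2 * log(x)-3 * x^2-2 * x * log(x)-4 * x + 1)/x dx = -(log(x) + 1)*(x^2 + 2*x - 1) + C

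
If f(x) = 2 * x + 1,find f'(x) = 2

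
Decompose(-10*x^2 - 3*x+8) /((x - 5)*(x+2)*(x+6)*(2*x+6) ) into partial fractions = 167/(132*(x + 6)) - 73/(48*(x + 3)) + 13/(28*(x + 2)) - 257/(1232*(x - 5))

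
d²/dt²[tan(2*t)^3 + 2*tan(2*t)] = 48*tan(2*t)^5 + 88*tan(2*t)^3 + 40*tan(2*t)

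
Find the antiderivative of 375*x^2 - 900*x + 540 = 125*x^3 - 450*x^2 + 540*x + C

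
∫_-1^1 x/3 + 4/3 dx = 8/3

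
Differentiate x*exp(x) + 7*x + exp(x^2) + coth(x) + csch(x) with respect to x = x*exp(x) + 2*x*exp(x^2) + exp(x) + 7 - cosh(x)/sinh(x)^2 - 1/sinh(x)^2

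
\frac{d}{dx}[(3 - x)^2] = 2*x - 6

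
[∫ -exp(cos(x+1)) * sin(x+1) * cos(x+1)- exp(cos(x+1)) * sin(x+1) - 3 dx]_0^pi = -3*pi - exp(cos(1))*cos(1) - exp(-cos(1))*cos(1)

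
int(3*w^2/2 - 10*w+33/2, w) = w^3/2 - 5*w^2 + 33*w/2 + C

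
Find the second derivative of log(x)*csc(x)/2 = (-x^2*log(x) + 2*x^2*log(x)/sin(x)^2 - 2*x*cos(x)/sin(x) - 1)/(2*x^2*sin(x))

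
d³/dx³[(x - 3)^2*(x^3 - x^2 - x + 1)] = 60*x^2 - 168*x + 84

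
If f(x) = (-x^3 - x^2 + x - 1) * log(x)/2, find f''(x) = (-6*x^3*log(x) - 5*x^3 - 2*x^2*log(x) - 3*x^2 + x + 1)/(2*x^2)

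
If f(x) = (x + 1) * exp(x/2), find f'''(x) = x*exp(x/2)/8 + 7*exp(x/2)/8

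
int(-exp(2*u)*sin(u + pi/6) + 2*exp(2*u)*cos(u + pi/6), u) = exp(2*u)*cos(u + pi/6) + C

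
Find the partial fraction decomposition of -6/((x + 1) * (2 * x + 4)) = 3/(x + 2) - 3/(x + 1)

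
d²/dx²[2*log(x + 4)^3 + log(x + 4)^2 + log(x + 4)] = (-6*log(x + 4)^2 + 10*log(x + 4) + 1)/(x^2 + 8*x + 16)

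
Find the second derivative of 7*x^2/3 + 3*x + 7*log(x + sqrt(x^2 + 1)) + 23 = (56*x^6 + 56*x^5*sqrt(x^2 + 1) + 42*x^4 + 14*x^3*sqrt(x^2 + 1) + 21*x^2 + 21*x*sqrt(x^2 + 1) + 14)/(12*x^6 + 12*x^5*sqrt(x^2 + 1) + 27*x^4 + 21*x^3*sqrt(x^2 + 1) + 18*x^2 + 9*x*sqrt(x^2 + 1) + 3)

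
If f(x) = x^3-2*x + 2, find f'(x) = 3*x^2 - 2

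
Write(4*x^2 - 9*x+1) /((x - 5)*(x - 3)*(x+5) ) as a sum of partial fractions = 73/(40*(x + 5)) - 5/(8*(x - 3)) + 14/(5*(x - 5))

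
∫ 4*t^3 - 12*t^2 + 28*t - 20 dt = t^4 - 4*t^3 + 14*t^2 - 20*t + C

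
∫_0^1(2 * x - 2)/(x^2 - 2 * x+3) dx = -log(3) + log(2)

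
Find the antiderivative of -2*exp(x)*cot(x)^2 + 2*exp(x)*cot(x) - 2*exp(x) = 2*exp(x)*cot(x) + C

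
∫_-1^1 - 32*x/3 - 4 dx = -8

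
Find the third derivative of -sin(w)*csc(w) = 0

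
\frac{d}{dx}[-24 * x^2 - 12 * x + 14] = -48*x - 12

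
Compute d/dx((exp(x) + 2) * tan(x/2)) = exp(x)*tan(x/2) + exp(x)/(2*cos(x/2)^2) + cos(x/2)^(-2)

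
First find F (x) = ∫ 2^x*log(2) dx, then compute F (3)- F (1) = 6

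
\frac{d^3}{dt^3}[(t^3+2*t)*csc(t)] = (t^3*cos(t)/sin(t) - 6*t^3*cos(t)/sin(t)^3 - 9*t^2 + 18*t^2/sin(t)^2 - 16*t*cos(t)/sin(t) - 12*t*cos(t)/sin(t)^3 + 12/sin(t)^2)/sin(t)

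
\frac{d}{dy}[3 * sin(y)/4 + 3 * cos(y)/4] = -3*sin(y)/4 + 3*cos(y)/4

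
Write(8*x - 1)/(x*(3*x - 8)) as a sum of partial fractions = 61/(8*(3*x - 8)) + 1/(8*x)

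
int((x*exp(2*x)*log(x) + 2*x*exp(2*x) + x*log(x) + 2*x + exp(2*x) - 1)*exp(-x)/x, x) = 2*(log(x) + 2)*sinh(x) + C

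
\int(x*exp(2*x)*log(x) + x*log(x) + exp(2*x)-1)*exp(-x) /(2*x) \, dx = log(x)*sinh(x) + C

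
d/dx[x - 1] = 1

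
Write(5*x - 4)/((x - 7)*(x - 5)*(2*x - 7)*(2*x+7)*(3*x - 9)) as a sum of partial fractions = -86/(97461*(2*x + 7)) + 6/(49*(2*x - 7)) - 11/(312*(x - 3)) - 7/(204*(x - 5)) + 31/(3528*(x - 7))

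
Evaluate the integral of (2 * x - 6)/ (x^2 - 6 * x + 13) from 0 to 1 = -log(13) + log(8)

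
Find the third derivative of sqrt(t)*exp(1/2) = 3*exp(1/2)/(8*t^(5/2))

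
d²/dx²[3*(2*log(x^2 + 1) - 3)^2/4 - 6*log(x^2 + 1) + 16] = (-12*x^2*log(x^2 + 1) + 54*x^2 + 12*log(x^2 + 1) - 30)/(x^4 + 2*x^2 + 1)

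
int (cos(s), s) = sin(s) + C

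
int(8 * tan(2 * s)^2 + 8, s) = 4*tan(2*s) + C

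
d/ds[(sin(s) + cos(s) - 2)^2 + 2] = 2*cos(2*s) - 4*sqrt(2)*cos(s + pi/4)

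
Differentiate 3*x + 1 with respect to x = 3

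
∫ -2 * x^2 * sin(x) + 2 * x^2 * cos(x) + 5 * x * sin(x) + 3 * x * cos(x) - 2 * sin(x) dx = sqrt(2)*(2*x^2 - x + 1)*sin(x + pi/4) + C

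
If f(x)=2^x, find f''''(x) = 2^x*log(2)^4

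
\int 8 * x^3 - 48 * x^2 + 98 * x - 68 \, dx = 2*x^4 - 16*x^3 + 49*x^2 - 68*x + C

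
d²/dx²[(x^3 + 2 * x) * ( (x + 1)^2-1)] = 20*x^3 + 24*x^2 + 12*x + 8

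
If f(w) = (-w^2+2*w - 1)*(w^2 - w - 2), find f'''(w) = 18 - 24*w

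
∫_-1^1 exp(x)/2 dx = -exp(-1)/2 + E/2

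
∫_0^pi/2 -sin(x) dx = -1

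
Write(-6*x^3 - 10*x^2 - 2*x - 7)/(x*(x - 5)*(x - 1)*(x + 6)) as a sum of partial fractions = -941/(462*(x + 6)) + 25/(28*(x - 1)) - 1017/(220*(x - 5)) - 7/(30*x)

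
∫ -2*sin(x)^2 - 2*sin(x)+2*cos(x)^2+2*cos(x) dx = (sqrt(2)*sin(x + pi/4) + 1)^2 + C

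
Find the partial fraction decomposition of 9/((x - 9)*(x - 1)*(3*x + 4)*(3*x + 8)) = -81/(1540*(3*x + 8)) + 81/(868*(3*x + 4)) - 9/(616*(x - 1)) + 9/(8680*(x - 9))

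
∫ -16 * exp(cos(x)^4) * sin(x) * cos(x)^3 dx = 4*exp(cos(x)^4) + C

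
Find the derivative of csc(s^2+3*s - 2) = -(2*s + 3)*cos(s^2 + 3*s - 2)/sin(s^2 + 3*s - 2)^2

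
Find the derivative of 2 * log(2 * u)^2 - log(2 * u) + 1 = (4*log(u) - 1 + 4*log(2))/u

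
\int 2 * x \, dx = x^2 + C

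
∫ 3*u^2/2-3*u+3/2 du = u^3/2 - 3*u^2/2 + 3*u/2 + C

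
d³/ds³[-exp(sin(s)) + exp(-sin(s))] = (exp(2*sin(s))*sin(s) + 3*exp(2*sin(s)) + sin(s) - 3)*exp(-sin(s))*sin(s)*cos(s)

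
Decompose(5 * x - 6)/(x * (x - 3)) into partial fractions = 3/(x - 3) + 2/x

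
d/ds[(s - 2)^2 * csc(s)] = (-s^2*cos(s)/sin(s) + 2*s + 4*s*cos(s)/sin(s) - 4 - 4*cos(s)/sin(s))/sin(s)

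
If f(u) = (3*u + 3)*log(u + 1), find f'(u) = 3*log(u + 1) + 3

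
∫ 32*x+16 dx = 16*x^2 + 16*x + C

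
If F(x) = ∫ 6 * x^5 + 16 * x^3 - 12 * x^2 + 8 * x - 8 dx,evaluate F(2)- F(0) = 96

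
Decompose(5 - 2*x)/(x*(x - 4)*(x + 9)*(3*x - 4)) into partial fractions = -63/(992*(3*x - 4)) - 23/(3627*(x + 9)) - 3/(416*(x - 4)) + 5/(144*x)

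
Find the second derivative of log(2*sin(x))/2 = -1/(2*sin(x)^2)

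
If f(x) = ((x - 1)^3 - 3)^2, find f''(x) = 30*x^4 - 120*x^3 + 180*x^2 - 156*x + 66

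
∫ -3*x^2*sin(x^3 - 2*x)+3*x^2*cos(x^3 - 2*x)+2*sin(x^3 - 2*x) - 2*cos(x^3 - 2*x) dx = sin(x*(x^2 - 2)) + cos(x*(x^2 - 2)) + C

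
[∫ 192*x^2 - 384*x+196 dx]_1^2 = 68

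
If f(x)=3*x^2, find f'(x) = 6*x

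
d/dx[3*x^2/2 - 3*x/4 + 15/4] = 3*x - 3/4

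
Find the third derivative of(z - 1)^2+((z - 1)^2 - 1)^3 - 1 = 120*z^3 - 360*z^2 + 288*z - 48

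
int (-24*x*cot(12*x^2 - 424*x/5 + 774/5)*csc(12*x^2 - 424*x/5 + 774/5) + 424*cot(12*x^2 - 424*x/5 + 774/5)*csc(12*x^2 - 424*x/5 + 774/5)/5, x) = csc(12*x^2 - 424*x/5 + 774/5) + C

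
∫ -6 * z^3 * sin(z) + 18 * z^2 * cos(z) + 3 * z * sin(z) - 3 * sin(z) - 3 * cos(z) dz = (6*z^3 - 3*z + 3)*cos(z) + C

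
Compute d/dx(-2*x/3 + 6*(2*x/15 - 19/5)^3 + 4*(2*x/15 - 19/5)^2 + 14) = 16*x^2/375 - 2576*x/1125 + 3742/125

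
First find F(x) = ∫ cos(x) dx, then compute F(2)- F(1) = -sin(1) + sin(2)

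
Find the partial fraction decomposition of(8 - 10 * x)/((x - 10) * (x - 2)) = 3/(2*(x - 2)) - 23/(2*(x - 10))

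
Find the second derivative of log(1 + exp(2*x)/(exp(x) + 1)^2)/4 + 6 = (-2*exp(5*x) + 3*exp(3*x) + 2*exp(2*x))/(8*exp(6*x) + 32*exp(5*x) + 56*exp(4*x) + 56*exp(3*x) + 34*exp(2*x) + 12*exp(x) + 2)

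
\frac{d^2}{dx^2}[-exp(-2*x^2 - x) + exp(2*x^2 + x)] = (16*x^2*exp(4*x^2 + 2*x) - 16*x^2 + 8*x*exp(4*x^2 + 2*x) - 8*x + 5*exp(4*x^2 + 2*x) + 3)*exp(-2*x^2 - x)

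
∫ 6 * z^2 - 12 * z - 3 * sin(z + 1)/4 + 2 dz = 2*z^3 - 6*z^2 + 2*z + 3*cos(z + 1)/4 + C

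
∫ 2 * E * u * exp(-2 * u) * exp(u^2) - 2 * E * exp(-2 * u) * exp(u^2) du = exp((u - 1)^2) + C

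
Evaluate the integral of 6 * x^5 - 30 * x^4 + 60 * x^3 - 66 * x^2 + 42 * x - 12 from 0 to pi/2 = -4 + (-1 + (-1 + pi/2)^3)^2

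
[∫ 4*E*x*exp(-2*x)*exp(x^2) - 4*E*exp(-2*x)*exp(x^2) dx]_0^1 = 2 - 2*E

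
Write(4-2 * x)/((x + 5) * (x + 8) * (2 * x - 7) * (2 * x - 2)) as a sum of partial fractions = -12/(1955*(2*x - 7)) - 10/(621*(x + 8)) + 7/(306*(x + 5)) - 1/(270*(x - 1))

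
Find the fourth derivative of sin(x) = sin(x)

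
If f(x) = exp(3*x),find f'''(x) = 27*exp(3*x)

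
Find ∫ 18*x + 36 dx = 9*x^2 + 36*x + C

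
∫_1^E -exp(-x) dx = -exp(-1) + exp(-E)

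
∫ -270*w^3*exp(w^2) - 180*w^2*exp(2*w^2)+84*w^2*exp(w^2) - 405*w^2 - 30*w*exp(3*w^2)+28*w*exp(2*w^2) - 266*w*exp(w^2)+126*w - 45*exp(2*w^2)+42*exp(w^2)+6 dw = 6*w - 5*(3*w + exp(w^2))^3 + 7*(3*w + exp(w^2))^2 + 2*exp(w^2) + C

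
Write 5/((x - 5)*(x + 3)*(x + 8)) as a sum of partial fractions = 1/(13*(x + 8)) - 1/(8*(x + 3)) + 5/(104*(x - 5))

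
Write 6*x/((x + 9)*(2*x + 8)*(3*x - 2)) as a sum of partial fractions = 9/(203*(3*x - 2)) - 27/(145*(x + 9)) + 6/(35*(x + 4))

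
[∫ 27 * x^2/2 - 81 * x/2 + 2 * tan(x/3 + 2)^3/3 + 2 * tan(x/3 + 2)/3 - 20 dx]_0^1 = -143/4 - tan(2)^2 + tan(7/3)^2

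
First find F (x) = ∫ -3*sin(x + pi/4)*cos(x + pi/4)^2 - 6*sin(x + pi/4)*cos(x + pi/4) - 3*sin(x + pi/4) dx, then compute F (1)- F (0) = -(sqrt(2)/2 + 1)^3 + (cos(pi/4 + 1) + 1)^3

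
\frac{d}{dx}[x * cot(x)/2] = -x/(2*sin(x)^2) + 1/(2*tan(x))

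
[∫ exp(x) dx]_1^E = -E + exp(E)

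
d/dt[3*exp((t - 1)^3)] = 9*t^2*exp(t^3 - 3*t^2 + 3*t - 1) - 18*t*exp(t^3 - 3*t^2 + 3*t - 1) + 9*exp(t^3 - 3*t^2 + 3*t - 1)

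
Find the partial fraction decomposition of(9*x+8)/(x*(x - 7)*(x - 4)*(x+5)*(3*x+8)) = 81/(2030*(3*x + 8)) - 37/(3780*(x + 5)) - 11/(540*(x - 4)) + 71/(7308*(x - 7)) + 1/(140*x)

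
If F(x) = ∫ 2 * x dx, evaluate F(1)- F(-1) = 0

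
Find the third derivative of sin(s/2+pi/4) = -cos(s/2 + pi/4)/8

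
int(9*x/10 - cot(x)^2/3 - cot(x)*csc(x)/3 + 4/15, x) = 9*x^2/20 + 3*x/5 + cot(x)/3 + csc(x)/3 + C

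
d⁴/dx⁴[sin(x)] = sin(x)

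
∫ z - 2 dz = z^2/2 - 2*z + C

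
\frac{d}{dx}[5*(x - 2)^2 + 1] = 10*x - 20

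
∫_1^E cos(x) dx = -sin(1) + sin(E)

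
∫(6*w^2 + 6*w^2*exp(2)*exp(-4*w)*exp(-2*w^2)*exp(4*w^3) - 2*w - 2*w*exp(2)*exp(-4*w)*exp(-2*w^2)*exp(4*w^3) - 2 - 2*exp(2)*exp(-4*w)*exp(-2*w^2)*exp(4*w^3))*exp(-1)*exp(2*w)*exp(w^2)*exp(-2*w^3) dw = 2*sinh(2*w^3 - w^2 - 2*w + 1) + C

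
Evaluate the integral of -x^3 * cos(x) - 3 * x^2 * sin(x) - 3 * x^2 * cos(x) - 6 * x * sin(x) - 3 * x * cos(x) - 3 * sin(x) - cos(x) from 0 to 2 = -27*sin(2)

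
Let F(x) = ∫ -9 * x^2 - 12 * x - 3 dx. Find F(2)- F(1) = -42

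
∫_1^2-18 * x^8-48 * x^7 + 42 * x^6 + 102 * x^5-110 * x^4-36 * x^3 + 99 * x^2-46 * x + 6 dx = -1368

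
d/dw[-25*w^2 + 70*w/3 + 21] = 70/3 - 50*w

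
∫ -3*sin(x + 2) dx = 3*cos(x + 2) + C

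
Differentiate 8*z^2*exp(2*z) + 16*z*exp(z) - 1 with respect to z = 16*z^2*exp(2*z) + 16*z*exp(2*z) + 16*z*exp(z) + 16*exp(z)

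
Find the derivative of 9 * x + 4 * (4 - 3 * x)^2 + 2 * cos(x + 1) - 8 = 72*x - 2*sin(x + 1) - 87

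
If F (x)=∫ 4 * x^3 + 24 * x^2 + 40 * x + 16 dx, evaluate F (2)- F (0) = 192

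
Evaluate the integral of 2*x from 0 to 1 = 1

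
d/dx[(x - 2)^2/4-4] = x/2 - 1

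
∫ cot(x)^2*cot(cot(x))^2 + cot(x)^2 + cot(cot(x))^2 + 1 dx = cot(cot(x)) + C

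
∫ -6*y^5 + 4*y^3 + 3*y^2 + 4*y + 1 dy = -y^6 + y^4 + y^3 + 2*y^2 + y + C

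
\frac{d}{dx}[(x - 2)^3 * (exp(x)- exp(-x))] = (x^3*exp(2*x) + x^3 - 3*x^2*exp(2*x) - 9*x^2 + 24*x + 4*exp(2*x) - 20)*exp(-x)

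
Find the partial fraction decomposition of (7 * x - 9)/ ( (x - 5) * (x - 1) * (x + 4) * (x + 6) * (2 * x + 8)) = -51/(616*(x + 6)) + 1259/(16200*(x + 4)) - 37/(180*(x + 4)^2) + 1/(700*(x - 1)) + 13/(3564*(x - 5))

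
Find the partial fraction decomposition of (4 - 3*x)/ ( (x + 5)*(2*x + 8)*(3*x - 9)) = 19/(48*(x + 5)) - 8/(21*(x + 4)) - 5/(336*(x - 3))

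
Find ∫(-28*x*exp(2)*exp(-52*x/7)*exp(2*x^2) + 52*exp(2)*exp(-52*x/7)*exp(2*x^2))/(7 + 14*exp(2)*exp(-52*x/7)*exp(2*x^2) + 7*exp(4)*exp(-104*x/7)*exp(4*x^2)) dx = 1/(exp(2*x^2 - 52*x/7 + 2) + 1) + C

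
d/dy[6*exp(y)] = 6*exp(y)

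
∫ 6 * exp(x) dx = 6*exp(x) + C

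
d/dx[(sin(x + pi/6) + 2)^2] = sin(2*x + pi/3) + 4*cos(x + pi/6)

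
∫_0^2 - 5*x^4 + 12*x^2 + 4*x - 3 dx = 2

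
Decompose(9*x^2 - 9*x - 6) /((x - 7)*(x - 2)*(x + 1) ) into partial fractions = 1/(2*(x + 1)) - 4/(5*(x - 2)) + 93/(10*(x - 7))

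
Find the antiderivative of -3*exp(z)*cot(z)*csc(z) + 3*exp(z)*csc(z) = 3*exp(z)*csc(z) + C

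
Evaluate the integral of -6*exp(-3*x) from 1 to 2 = -2*exp(-3) + 2*exp(-6)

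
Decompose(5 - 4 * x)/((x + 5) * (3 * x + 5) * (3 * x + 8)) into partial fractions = -47/(21*(3*x + 8)) + 7/(6*(3*x + 5)) + 5/(14*(x + 5))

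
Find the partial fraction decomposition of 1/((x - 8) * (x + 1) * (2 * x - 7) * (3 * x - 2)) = 27/(1870*(3*x - 2)) - 8/(1377*(2*x - 7)) - 1/(405*(x + 1)) + 1/(1782*(x - 8))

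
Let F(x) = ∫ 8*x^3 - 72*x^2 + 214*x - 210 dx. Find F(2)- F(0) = -152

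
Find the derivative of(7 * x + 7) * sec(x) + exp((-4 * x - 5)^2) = 32*x*exp(16*x^2 + 40*x + 25) + 7*x*tan(x)*sec(x) + 40*exp(16*x^2 + 40*x + 25) + 7*tan(x)*sec(x) + 7*sec(x)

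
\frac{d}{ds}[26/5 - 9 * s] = -9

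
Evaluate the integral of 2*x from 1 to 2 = 3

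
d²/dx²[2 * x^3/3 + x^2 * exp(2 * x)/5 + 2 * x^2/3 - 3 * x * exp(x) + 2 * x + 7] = 4*x^2*exp(2*x)/5 + 8*x*exp(2*x)/5 - 3*x*exp(x) + 4*x + 2*exp(2*x)/5 - 6*exp(x) + 4/3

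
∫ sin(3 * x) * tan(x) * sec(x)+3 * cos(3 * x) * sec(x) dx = sin(3*x)*sec(x) + C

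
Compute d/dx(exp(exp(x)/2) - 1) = exp(x + exp(x)/2)/2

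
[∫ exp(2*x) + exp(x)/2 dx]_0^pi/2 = -1 + (1 + exp(pi/2))*exp(pi/2)/2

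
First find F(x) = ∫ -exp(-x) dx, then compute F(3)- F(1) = -exp(-1) + exp(-3)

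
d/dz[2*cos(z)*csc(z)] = -2/sin(z)^2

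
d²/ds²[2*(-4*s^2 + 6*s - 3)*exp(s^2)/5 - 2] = -32*s^4*exp(s^2)/5 + 48*s^3*exp(s^2)/5 - 104*s^2*exp(s^2)/5 + 72*s*exp(s^2)/5 - 28*exp(s^2)/5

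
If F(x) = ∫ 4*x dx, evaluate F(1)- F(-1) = 0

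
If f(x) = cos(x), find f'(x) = -sin(x)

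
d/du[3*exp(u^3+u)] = 9*u^2*exp(u^3 + u) + 3*exp(u^3 + u)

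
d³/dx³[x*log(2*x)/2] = -1/(2*x^2)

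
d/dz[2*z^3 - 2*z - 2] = 6*z^2 - 2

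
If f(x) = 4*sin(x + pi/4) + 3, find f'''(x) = -4*cos(x + pi/4)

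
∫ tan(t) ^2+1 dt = tan(t) + C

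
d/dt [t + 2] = 1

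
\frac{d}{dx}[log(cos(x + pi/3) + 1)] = -sin(x + pi/3)/(cos(x + pi/3) + 1)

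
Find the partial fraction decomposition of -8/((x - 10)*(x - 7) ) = 8/(3*(x - 7)) - 8/(3*(x - 10))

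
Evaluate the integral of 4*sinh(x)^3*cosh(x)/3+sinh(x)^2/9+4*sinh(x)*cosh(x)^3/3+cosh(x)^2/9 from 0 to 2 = sinh(4)/18 + 2*sinh(2)^2*cosh(2)^2/3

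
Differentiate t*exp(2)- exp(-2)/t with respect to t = (t^2*exp(4) + 1)*exp(-2)/t^2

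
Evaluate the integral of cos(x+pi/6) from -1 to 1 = sqrt(3)*sin(1)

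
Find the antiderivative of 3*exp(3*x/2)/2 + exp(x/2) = (exp(x) + 2)*exp(x/2) + C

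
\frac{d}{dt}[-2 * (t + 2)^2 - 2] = -4*t - 8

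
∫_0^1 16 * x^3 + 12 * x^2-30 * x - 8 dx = -15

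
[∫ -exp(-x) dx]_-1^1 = -E + exp(-1)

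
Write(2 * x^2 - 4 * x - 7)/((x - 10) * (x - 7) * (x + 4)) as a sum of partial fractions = 41/(154*(x + 4)) - 21/(11*(x - 7)) + 51/(14*(x - 10))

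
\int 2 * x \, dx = x^2 + C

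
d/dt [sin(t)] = cos(t)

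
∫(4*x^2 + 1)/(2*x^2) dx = 2*x - 1/(2*x) + C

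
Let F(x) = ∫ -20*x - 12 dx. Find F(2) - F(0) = -64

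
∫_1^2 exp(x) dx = -E + exp(2)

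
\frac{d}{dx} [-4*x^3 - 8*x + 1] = -12*x^2 - 8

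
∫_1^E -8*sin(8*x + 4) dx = -cos(12) + cos(4 + 8*E)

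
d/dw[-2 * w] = -2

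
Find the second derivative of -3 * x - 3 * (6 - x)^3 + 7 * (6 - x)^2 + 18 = 18*x - 94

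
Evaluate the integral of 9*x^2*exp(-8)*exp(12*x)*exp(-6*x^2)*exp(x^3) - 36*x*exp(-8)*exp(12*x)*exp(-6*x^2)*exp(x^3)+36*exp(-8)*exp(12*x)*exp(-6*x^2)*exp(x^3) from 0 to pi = -3*exp(-8) + 3*exp((-2 + pi)^3)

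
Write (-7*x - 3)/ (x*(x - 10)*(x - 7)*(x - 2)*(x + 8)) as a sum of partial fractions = 53/(21600*(x + 8)) - 17/(800*(x - 2)) + 52/(1575*(x - 7)) - 73/(4320*(x - 10)) + 3/(1120*x)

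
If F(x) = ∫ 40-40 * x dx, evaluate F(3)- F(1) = -80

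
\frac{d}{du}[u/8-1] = 1/8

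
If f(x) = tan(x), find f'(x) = cos(x)^(-2)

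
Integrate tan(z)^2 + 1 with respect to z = tan(z) + C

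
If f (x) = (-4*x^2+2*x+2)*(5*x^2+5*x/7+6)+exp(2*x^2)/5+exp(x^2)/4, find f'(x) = -80*x^3 + 150*x^2/7 + 4*x*exp(2*x^2)/5 + x*exp(x^2)/2 - 176*x/7 + 94/7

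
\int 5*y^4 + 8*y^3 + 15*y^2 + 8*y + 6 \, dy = y^5 + 2*y^4 + 5*y^3 + 4*y^2 + 6*y + C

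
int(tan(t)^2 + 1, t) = tan(t) + C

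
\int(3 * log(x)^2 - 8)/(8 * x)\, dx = log(x)^3/8 - log(x) + C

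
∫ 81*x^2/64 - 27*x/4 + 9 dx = 27*x^3/64 - 27*x^2/8 + 9*x + C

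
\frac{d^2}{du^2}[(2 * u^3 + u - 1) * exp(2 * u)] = 8*u^3*exp(2*u) + 24*u^2*exp(2*u) + 16*u*exp(2*u)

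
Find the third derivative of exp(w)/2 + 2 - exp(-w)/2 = (exp(2*w) + 1)*exp(-w)/2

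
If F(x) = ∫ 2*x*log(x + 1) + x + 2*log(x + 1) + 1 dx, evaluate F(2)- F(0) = 9*log(3)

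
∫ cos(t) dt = sin(t) + C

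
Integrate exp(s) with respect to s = exp(s) + C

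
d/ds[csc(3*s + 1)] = -3*cot(3*s + 1)*csc(3*s + 1)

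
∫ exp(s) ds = exp(s) + C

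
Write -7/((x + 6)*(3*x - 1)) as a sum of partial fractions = -21/(19*(3*x - 1)) + 7/(19*(x + 6))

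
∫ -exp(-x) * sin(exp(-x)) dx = -cos(exp(-x)) + C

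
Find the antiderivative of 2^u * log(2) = 2^u + C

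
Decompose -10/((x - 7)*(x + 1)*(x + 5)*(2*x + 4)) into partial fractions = 5/(144*(x + 5)) - 5/(27*(x + 2)) + 5/(32*(x + 1)) - 5/(864*(x - 7))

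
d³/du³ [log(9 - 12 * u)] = 128/(64*u^3 - 144*u^2 + 108*u - 27)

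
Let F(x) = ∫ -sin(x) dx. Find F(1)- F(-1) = 0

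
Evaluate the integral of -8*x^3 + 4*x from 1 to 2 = -24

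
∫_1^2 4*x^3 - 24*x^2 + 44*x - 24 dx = 1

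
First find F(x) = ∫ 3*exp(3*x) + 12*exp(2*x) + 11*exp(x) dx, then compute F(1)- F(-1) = -(exp(-1) + 2)^3 - E + exp(-1) + (2 + E)^3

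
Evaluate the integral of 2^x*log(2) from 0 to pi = -1 + 2^pi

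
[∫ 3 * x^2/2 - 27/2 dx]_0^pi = -27 + (-3 + pi)^2*(pi/2 + 3)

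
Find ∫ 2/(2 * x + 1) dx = log(-8*x - 4) + C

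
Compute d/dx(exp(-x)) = -exp(-x)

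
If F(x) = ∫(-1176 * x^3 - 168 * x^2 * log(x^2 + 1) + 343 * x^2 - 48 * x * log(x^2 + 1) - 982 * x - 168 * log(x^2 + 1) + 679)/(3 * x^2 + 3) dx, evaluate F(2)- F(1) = -4*(log(5) + 10)^2 - log(2)/3 + log(5)/3 + 7/3 + 4*(log(2) + 3)^2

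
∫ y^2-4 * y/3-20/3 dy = y^3/3 - 2*y^2/3 - 20*y/3 + C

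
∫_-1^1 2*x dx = 0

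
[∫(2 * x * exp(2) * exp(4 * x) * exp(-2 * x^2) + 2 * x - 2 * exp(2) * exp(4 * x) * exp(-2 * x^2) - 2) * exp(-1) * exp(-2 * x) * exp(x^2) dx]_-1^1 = -2*exp(2) + 2*exp(-2)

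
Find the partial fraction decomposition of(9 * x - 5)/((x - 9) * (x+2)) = 23/(11*(x + 2)) + 76/(11*(x - 9))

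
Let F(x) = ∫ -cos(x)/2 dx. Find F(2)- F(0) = -sin(2)/2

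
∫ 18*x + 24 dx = 9*x^2 + 24*x + C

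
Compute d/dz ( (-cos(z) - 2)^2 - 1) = -2*(cos(z) + 2)*sin(z)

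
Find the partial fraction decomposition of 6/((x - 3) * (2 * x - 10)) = -3/(2*(x - 3)) + 3/(2*(x - 5))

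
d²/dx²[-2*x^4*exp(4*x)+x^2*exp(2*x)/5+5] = -32*x^4*exp(4*x) - 64*x^3*exp(4*x) - 24*x^2*exp(4*x) + 4*x^2*exp(2*x)/5 + 8*x*exp(2*x)/5 + 2*exp(2*x)/5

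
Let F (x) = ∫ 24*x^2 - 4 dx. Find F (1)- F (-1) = 8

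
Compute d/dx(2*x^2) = 4*x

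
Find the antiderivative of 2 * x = x^2 + C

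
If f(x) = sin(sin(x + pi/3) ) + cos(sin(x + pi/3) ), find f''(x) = sin(x + pi/3)*sin(sin(x + pi/3)) - sin(x + pi/3)*cos(sin(x + pi/3)) - sin(sin(x + pi/3))*cos(x + pi/3)^2 - cos(x + pi/3)^2*cos(sin(x + pi/3))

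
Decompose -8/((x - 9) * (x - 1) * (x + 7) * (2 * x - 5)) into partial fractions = 64/(741*(2*x - 5)) + 1/(304*(x + 7)) - 1/(24*(x - 1)) - 1/(208*(x - 9))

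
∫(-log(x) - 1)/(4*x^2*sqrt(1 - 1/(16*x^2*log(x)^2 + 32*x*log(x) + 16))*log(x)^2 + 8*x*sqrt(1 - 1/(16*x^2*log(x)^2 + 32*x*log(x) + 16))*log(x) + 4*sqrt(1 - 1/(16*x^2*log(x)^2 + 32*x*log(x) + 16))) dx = asec(-4*x*log(x) - 4) + C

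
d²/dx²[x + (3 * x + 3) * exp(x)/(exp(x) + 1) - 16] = (-3*x*exp(2*x) + 3*x*exp(x) + 3*exp(2*x) + 9*exp(x))/(exp(3*x) + 3*exp(2*x) + 3*exp(x) + 1)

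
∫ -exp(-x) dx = exp(-x) + C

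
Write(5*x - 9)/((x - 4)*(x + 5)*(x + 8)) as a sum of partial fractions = -49/(36*(x + 8)) + 34/(27*(x + 5)) + 11/(108*(x - 4))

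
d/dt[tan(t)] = cos(t)^(-2)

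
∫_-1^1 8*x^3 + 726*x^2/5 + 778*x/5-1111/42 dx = 4609/105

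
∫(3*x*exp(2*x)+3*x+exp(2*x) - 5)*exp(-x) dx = 2*(3*x - 2)*sinh(x) + C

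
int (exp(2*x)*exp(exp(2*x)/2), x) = exp(exp(2*x)/2) + C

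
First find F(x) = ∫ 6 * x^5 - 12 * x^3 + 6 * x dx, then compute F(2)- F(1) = 27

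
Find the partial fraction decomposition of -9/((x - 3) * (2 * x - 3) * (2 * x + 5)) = -9/(44*(2*x + 5)) + 3/(4*(2*x - 3)) - 3/(11*(x - 3))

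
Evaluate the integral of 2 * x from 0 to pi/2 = pi^2/4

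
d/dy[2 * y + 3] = 2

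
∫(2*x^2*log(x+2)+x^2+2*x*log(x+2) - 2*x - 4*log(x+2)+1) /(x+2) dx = (x - 1)^2*log(x + 2) + C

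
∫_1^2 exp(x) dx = -E + exp(2)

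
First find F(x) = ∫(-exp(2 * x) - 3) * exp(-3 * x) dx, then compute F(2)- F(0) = -2 + exp(-6) + exp(-2)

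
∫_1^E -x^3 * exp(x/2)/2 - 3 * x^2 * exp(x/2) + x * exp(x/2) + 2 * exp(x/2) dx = (-exp(3) + 2*E)*exp(E/2) - exp(1/2)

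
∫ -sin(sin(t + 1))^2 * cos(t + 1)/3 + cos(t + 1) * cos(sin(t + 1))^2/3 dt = sin(2*sin(t + 1))/6 + C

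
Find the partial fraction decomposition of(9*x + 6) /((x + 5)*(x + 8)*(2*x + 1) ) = 2/(45*(2*x + 1)) - 22/(15*(x + 8)) + 13/(9*(x + 5))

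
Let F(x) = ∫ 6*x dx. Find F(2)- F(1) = 9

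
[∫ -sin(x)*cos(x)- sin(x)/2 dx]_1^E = cos(E)/2 - cos(1)/2 - sin(E)^2/2 + sin(1)^2/2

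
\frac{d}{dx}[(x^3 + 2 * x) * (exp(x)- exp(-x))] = (x^3*exp(2*x) + x^3 + 3*x^2*exp(2*x) - 3*x^2 + 2*x*exp(2*x) + 2*x + 2*exp(2*x) - 2)*exp(-x)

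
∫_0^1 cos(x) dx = sin(1)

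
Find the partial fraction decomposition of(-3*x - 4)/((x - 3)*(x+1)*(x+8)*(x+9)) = -23/(96*(x + 9)) + 20/(77*(x + 8)) + 1/(224*(x + 1)) - 13/(528*(x - 3))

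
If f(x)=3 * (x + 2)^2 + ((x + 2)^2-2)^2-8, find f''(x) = 12*x^2 + 48*x + 46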